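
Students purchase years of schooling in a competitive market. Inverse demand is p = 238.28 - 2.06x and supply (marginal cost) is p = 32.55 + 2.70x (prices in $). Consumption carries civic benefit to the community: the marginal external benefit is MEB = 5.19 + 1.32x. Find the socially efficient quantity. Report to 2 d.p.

x* = 61.31

Social marginal benefit = demand + MEB = 243.47 - 0.74x.
Set SMB = MC: 243.47 - 0.74x = 32.55 + 2.70x → x* = 61.3140.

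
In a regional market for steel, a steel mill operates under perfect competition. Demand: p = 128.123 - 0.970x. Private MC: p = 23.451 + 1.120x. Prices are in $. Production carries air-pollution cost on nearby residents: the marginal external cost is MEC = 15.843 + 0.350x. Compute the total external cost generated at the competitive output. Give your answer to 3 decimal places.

Market equilibrium (private): 23.451 + 1.120x = 128.123 - 0.970x → x_m = 50.0823.
Total external cost = ∫₀^{x_m} (15.843 + 0.350x) dx = 15.843×50.0823 + ½×0.350×50.0823² = 1232.3953.

$1232.395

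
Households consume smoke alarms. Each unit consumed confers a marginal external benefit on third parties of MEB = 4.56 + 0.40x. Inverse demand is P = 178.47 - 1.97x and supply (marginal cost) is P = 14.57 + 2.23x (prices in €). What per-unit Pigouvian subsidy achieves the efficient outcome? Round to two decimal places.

subsidy = €22.29 per unit

Social marginal benefit = demand + MEB = 183.03 - 1.57x.
Set SMB = MC: 183.03 - 1.57x = 14.57 + 2.23x → x* = 44.3316.
The Pigouvian subsidy equals MEB at x*: 4.56 + 0.40×44.3316 = 22.2926.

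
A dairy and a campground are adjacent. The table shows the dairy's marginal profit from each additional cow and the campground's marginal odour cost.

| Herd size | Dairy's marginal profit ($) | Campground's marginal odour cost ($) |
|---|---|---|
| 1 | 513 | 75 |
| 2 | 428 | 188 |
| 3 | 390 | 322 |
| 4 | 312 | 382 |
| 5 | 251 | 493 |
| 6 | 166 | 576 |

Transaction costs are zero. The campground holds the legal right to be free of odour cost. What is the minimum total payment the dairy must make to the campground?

Efficient level: marginal profit ≥ marginal odour cost through level 3, so k* = 3.
With the campground holding the right, the dairy must at least compensate total damage at k*: 75 + 188 + 322 = 585.

$585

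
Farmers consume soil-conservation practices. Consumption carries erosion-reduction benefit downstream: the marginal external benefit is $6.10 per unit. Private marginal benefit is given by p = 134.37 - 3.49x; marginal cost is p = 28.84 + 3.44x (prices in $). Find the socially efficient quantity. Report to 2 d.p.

Social marginal benefit = demand + MEB = 140.47 - 3.49x.
Set SMB = MC: 140.47 - 3.49x = 28.84 + 3.44x → x* = 16.1082.

x* = 16.11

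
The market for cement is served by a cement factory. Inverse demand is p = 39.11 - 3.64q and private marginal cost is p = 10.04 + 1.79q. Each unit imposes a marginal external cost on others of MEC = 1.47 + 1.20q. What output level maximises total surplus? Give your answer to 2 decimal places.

q* = 4.16

Social marginal cost = private MC + MEC = 11.51 + 2.99q.
Set SMC = demand: 11.51 + 2.99q = 39.11 - 3.64q → q* = 4.1629.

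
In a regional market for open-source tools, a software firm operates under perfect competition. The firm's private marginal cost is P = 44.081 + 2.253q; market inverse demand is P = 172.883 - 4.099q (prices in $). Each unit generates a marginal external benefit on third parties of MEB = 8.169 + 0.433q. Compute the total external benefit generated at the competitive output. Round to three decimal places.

$254.665

Market equilibrium (private): 44.081 + 2.253q = 172.883 - 4.099q → q_m = 20.2774.
Total external benefit = ∫₀^{q_m} (8.169 + 0.433q) dq = 8.169×20.2774 + ½×0.433×20.2774² = 254.6650.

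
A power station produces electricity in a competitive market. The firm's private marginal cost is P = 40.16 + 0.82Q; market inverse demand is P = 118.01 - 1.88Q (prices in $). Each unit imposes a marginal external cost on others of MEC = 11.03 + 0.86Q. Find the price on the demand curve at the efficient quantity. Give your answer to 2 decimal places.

P = $82.72

Social marginal cost = private MC + MEC = 51.19 + 1.68Q.
Set SMC = demand: 51.19 + 1.68Q = 118.01 - 1.88Q → Q* = 18.7697.
Consumer price on the demand curve at Q*: 118.01 − 1.88×18.7697 = 82.7230.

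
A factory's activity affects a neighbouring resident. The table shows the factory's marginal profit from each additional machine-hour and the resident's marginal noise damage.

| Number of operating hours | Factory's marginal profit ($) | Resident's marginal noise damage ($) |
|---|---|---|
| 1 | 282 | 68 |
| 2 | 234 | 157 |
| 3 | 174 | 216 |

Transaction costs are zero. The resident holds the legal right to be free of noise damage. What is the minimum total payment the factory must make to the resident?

$225

Efficient level: marginal profit ≥ marginal noise damage through level 2, so k* = 2.
With the resident holding the right, the factory must at least compensate total damage at k*: 68 + 157 = 225.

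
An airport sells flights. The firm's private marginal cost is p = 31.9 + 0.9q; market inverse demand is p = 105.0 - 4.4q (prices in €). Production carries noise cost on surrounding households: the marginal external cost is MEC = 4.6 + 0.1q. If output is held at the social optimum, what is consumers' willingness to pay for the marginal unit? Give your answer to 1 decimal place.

P = €49.2

Social marginal cost = private MC + MEC = 36.5 + q.
Set SMC = demand: 36.5 + q = 105.0 - 4.4q → q* = 12.6852.
Consumer price on the demand curve at q*: 105.0 − 4.4×12.6852 = 49.1851.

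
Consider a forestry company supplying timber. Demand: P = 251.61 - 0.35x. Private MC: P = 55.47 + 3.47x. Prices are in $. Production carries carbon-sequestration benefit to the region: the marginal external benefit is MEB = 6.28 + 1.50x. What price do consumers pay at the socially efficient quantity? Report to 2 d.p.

Social marginal cost = private MC − MEB = 49.19 + 1.97x.
Set SMC = demand: 49.19 + 1.97x = 251.61 - 0.35x → x* = 87.2500.
Consumer price on the demand curve at x*: 251.61 − 0.35×87.2500 = 221.0725.

P = $221.07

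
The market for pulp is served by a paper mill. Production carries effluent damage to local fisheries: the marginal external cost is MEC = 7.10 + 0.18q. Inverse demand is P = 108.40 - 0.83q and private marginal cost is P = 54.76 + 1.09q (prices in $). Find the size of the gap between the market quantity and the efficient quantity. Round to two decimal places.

5.78 units

Market equilibrium (private): 54.76 + 1.09q = 108.40 - 0.83q → q_m = 27.9375.
Social marginal cost = private MC + MEC = 61.86 + 1.27q.
Set SMC = demand: 61.86 + 1.27q = 108.40 - 0.83q → q* = 22.1619.
Gap = |27.9375 − 22.1619| = 5.7756.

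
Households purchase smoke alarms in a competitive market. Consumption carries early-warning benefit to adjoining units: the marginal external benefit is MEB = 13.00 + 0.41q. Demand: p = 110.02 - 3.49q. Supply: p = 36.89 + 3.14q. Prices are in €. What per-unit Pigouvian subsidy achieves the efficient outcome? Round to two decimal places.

Social marginal benefit = demand + MEB = 123.02 - 3.08q.
Set SMB = MC: 123.02 - 3.08q = 36.89 + 3.14q → q* = 13.8473.
The Pigouvian subsidy equals MEB at q*: 13.00 + 0.41×13.8473 = 18.6774.

subsidy = €18.68 per unit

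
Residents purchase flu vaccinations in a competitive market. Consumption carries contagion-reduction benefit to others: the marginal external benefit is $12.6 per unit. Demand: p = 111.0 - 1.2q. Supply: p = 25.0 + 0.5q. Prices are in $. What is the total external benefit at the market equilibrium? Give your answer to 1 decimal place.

$637.4

Market equilibrium (private): 25.0 + 0.5q = 111.0 - 1.2q → q_m = 50.5882.
Total external benefit = MEB × q_m = 12.6 × 50.5882 = 637.4113.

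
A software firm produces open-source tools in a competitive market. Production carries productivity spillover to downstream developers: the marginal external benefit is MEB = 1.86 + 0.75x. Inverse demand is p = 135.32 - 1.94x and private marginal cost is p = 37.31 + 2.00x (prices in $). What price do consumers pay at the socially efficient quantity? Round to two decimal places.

P = $74.58

Social marginal cost = private MC − MEB = 35.45 + 1.25x.
Set SMC = demand: 35.45 + 1.25x = 135.32 - 1.94x → x* = 31.3072.
Consumer price on the demand curve at x*: 135.32 − 1.94×31.3072 = 74.5840.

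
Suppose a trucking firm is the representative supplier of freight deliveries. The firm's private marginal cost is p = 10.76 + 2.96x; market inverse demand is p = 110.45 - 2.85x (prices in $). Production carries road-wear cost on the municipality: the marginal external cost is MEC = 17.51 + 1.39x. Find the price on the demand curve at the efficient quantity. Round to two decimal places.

Social marginal cost = private MC + MEC = 28.27 + 4.35x.
Set SMC = demand: 28.27 + 4.35x = 110.45 - 2.85x → x* = 11.4139.
Consumer price on the demand curve at x*: 110.45 − 2.85×11.4139 = 77.9204.

P = $77.92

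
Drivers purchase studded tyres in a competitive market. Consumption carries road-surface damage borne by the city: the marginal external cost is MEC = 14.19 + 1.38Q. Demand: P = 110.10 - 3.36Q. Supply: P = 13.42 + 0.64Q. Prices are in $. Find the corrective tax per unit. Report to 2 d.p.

Social marginal benefit = demand − MEC = 95.91 - 4.74Q.
Set SMB = MC: 95.91 - 4.74Q = 13.42 + 0.64Q → Q* = 15.3327.
The Pigouvian tax equals MEC at Q*: 14.19 + 1.38×15.3327 = 35.3491.

tax = $35.35 per unit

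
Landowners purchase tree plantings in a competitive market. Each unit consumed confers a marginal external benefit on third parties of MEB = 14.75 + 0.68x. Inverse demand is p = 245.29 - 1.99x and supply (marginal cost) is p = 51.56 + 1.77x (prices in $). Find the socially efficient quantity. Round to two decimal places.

Social marginal benefit = demand + MEB = 260.04 - 1.31x.
Set SMB = MC: 260.04 - 1.31x = 51.56 + 1.77x → x* = 67.6883.

x* = 67.69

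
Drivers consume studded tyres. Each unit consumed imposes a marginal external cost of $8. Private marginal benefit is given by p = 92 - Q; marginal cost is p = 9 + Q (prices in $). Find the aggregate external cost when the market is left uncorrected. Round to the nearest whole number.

Market equilibrium (private): 9 + Q = 92 - Q → Q_m = 41.5000.
Total external cost = MEC × Q_m = 8 × 41.5000 = 332.0000.

$332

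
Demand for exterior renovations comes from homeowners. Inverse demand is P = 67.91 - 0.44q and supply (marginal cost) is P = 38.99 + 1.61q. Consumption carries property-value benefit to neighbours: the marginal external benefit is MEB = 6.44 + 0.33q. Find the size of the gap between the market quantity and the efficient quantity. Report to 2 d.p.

Market equilibrium (private): 38.99 + 1.61q = 67.91 - 0.44q → q_m = 14.1073.
Social marginal benefit = demand + MEB = 74.35 - 0.11q.
Set SMB = MC: 74.35 - 0.11q = 38.99 + 1.61q → q* = 20.5581.
Gap = |14.1073 − 20.5581| = 6.4508.

6.45 units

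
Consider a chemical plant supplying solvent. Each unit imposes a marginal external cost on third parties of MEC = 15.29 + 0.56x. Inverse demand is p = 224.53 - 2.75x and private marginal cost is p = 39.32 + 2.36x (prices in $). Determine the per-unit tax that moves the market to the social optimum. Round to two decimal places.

tax = $32.07 per unit

Social marginal cost = private MC + MEC = 54.61 + 2.92x.
Set SMC = demand: 54.61 + 2.92x = 224.53 - 2.75x → x* = 29.9683.
The Pigouvian tax equals MEC at x*: 15.29 + 0.56×29.9683 = 32.0722.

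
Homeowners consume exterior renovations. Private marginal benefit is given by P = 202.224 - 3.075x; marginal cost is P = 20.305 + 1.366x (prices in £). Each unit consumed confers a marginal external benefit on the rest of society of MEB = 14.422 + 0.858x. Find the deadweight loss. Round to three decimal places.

DWL = £342.877

Market equilibrium (private): 20.305 + 1.366x = 202.224 - 3.075x → x_m = 40.9635.
Social marginal benefit = demand + MEB = 216.646 - 2.217x.
Set SMB = MC: 216.646 - 2.217x = 20.305 + 1.366x → x* = 54.7979.
The loss is the area between SMB and MC from x* to x_m; with linear curves that's a triangle of height MEB(x_m).
DWL = ½ × 13.8344 × 49.5687 = 342.8766.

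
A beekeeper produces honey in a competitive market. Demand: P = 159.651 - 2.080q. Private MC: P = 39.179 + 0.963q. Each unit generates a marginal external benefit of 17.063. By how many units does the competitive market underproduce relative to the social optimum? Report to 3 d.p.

5.607 units

Market equilibrium (private): 39.179 + 0.963q = 159.651 - 2.080q → q_m = 39.5899.
Social marginal cost = private MC − MEB = 22.116 + 0.963q.
Set SMC = demand: 22.116 + 0.963q = 159.651 - 2.080q → q* = 45.1972.
Gap = |39.5899 − 45.1972| = 5.6073.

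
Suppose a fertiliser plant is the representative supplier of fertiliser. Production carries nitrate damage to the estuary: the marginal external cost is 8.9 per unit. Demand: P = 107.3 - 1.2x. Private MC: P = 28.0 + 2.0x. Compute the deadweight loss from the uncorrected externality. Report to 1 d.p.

Market equilibrium (private): 28.0 + 2.0x = 107.3 - 1.2x → x_m = 24.7813.
Social marginal cost = private MC + MEC = 36.9 + 2.0x.
Set SMC = demand: 36.9 + 2.0x = 107.3 - 1.2x → x* = 22.0000.
The loss is the area between SMC and demand from x* to x_m; with linear curves that's a triangle of height MEC(x_m).
DWL = ½ × 2.7813 × 8.9000 = 12.3768.

DWL = 12.4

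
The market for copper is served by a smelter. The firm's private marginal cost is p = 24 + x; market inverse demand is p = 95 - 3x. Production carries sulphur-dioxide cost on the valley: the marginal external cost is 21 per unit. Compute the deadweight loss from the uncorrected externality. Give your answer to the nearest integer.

DWL = 55

Market equilibrium (private): 24 + x = 95 - 3x → x_m = 17.7500.
Social marginal cost = private MC + MEC = 45 + x.
Set SMC = demand: 45 + x = 95 - 3x → x* = 12.5000.
The welfare-loss triangle has base |x_m − x*| and height MEC(x_m) (the vertical gap between SMC and demand is zero at x* and MEC at x_m).
DWL = ½ × 5.2500 × 21.0000 = 55.1250.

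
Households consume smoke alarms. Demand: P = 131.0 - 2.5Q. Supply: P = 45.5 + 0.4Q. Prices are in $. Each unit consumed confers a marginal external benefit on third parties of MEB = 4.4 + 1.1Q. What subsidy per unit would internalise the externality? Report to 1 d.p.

subsidy = $59.3 per unit

Social marginal benefit = demand + MEB = 135.4 - 1.4Q.
Set SMB = MC: 135.4 - 1.4Q = 45.5 + 0.4Q → Q* = 49.9444.
The Pigouvian subsidy equals MEB at Q*: 4.4 + 1.1×49.9444 = 59.3388.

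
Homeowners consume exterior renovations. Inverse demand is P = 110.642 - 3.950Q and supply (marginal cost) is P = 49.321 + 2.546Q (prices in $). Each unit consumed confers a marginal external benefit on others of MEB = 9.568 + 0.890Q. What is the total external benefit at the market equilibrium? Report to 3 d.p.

$129.974

Market equilibrium (private): 49.321 + 2.546Q = 110.642 - 3.950Q → Q_m = 9.4398.
Total external benefit = ∫₀^{Q_m} (9.568 + 0.890Q) dQ = 9.568×9.4398 + ½×0.890×9.4398² = 129.9739.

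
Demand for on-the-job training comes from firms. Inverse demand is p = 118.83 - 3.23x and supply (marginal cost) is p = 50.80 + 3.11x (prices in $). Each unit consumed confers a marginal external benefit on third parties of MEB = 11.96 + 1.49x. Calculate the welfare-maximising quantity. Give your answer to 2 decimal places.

Social marginal benefit = demand + MEB = 130.79 - 1.74x.
Set SMB = MC: 130.79 - 1.74x = 50.80 + 3.11x → x* = 16.4928.

x* = 16.49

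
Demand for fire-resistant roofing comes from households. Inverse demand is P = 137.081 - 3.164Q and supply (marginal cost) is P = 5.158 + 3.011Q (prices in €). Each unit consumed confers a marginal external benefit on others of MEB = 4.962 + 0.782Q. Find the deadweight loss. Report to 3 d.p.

DWL = €43.532

Market equilibrium (private): 5.158 + 3.011Q = 137.081 - 3.164Q → Q_m = 21.3640.
Social marginal benefit = demand + MEB = 142.043 - 2.382Q.
Set SMB = MC: 142.043 - 2.382Q = 5.158 + 3.011Q → Q* = 25.3820.
The welfare-loss triangle has base |Q_m − Q*| and height MEB(Q_m) (the vertical gap between SMB and MC is zero at Q* and MEB at Q_m).
DWL = ½ × 4.0180 × 21.6687 = 43.5324.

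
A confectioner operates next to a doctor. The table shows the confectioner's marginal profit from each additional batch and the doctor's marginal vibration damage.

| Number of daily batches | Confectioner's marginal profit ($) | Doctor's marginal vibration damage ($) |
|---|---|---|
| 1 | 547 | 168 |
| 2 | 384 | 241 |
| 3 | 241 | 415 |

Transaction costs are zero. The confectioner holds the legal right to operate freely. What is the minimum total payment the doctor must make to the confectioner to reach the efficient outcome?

Left alone the confectioner would choose level 3 (marginal profit stays positive).
Efficient level: k* = 2 (marginal profit ≥ marginal vibration damage through 2).
The doctor must at least cover the confectioner's forgone profit from cutting 3→2: 241 = 241.

$241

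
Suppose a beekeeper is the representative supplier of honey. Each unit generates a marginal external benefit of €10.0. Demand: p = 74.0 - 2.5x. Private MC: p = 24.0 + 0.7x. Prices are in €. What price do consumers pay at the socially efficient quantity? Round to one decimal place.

P = €27.1

Social marginal cost = private MC − MEB = 14.0 + 0.7x.
Set SMC = demand: 14.0 + 0.7x = 74.0 - 2.5x → x* = 18.7500.
Consumer price on the demand curve at x*: 74.0 − 2.5×18.7500 = 27.1250.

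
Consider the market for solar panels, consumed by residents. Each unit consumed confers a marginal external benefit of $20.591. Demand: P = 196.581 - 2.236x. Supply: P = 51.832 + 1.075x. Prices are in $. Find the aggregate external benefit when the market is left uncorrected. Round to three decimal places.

Market equilibrium (private): 51.832 + 1.075x = 196.581 - 2.236x → x_m = 43.7176.
Total external benefit = MEB × x_m = 20.591 × 43.7176 = 900.1891.

$900.189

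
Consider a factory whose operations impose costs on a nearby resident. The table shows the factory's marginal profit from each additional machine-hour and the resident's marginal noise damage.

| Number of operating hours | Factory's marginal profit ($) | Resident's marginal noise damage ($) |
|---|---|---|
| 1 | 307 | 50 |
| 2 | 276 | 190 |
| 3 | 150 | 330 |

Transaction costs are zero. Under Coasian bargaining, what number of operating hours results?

Bargaining reaches the level where marginal profit last exceeds marginal noise damage.
That holds through level 2 (276 ≥ 190) but not at 3 (150 < 330).

2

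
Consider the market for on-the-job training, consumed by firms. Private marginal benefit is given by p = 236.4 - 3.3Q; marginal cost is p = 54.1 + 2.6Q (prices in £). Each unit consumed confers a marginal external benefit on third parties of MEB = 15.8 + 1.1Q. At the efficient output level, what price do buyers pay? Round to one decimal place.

P = £100.2

Social marginal benefit = demand + MEB = 252.2 - 2.2Q.
Set SMB = MC: 252.2 - 2.2Q = 54.1 + 2.6Q → Q* = 41.2708.
Consumer price on the demand curve at Q*: 236.4 − 3.3×41.2708 = 100.2064.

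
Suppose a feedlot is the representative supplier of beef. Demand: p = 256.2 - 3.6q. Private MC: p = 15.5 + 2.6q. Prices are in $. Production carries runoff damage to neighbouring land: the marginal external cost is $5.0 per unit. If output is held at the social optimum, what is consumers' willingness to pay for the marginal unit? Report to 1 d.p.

P = $119.3

Social marginal cost = private MC + MEC = 20.5 + 2.6q.
Set SMC = demand: 20.5 + 2.6q = 256.2 - 3.6q → q* = 38.0161.
Consumer price on the demand curve at q*: 256.2 − 3.6×38.0161 = 119.3420.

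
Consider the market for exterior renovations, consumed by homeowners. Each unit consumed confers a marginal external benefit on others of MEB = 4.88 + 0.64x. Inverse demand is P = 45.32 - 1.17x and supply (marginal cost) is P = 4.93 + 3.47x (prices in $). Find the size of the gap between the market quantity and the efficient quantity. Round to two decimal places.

Market equilibrium (private): 4.93 + 3.47x = 45.32 - 1.17x → x_m = 8.7047.
Social marginal benefit = demand + MEB = 50.20 - 0.53x.
Set SMB = MC: 50.20 - 0.53x = 4.93 + 3.47x → x* = 11.3175.
Gap = |8.7047 − 11.3175| = 2.6128.

2.61 units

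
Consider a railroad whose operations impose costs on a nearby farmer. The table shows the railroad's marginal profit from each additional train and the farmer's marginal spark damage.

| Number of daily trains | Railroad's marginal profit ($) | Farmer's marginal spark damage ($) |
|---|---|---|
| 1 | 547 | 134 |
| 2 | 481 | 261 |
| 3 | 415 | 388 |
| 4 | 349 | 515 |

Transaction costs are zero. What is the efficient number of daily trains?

3

Bargaining reaches the level where marginal profit last exceeds marginal spark damage.
That holds through level 3 (415 ≥ 388) but not at 4 (349 < 515).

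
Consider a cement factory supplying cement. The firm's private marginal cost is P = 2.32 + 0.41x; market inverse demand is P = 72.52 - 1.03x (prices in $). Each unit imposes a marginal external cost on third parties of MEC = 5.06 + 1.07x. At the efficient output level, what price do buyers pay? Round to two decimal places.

Social marginal cost = private MC + MEC = 7.38 + 1.48x.
Set SMC = demand: 7.38 + 1.48x = 72.52 - 1.03x → x* = 25.9522.
Consumer price on the demand curve at x*: 72.52 − 1.03×25.9522 = 45.7892.

P = $45.79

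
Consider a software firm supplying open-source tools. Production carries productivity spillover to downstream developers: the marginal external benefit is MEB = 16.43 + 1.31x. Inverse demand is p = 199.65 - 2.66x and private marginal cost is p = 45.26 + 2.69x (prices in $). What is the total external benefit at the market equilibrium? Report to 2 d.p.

$1019.61

Market equilibrium (private): 45.26 + 2.69x = 199.65 - 2.66x → x_m = 28.8579.
Total external benefit = ∫₀^{x_m} (16.43 + 1.31x) dx = 16.43×28.8579 + ½×1.31×28.8579² = 1019.6051.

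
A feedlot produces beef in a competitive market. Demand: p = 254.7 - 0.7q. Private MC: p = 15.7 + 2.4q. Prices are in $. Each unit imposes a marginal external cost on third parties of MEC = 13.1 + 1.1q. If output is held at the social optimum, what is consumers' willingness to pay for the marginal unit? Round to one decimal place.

P = $217.1

Social marginal cost = private MC + MEC = 28.8 + 3.5q.
Set SMC = demand: 28.8 + 3.5q = 254.7 - 0.7q → q* = 53.7857.
Consumer price on the demand curve at q*: 254.7 − 0.7×53.7857 = 217.0500.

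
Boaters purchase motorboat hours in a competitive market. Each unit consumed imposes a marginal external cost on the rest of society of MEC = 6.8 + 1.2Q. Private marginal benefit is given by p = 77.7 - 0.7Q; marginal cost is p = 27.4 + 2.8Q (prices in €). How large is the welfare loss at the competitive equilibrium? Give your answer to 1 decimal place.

DWL = €61.5

Market equilibrium (private): 27.4 + 2.8Q = 77.7 - 0.7Q → Q_m = 14.3714.
Social marginal benefit = demand − MEC = 70.9 - 1.9Q.
Set SMB = MC: 70.9 - 1.9Q = 27.4 + 2.8Q → Q* = 9.2553.
Height of the DWL triangle at Q_m is MC(Q_m) − SMB(Q_m) = MEC(Q_m) = 24.0457.
DWL = ½ × 5.1161 × 24.0457 = 61.5101.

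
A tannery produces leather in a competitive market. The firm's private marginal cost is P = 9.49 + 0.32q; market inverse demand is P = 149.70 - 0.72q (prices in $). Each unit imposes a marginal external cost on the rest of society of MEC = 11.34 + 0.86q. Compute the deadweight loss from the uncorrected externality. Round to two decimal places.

Market equilibrium (private): 9.49 + 0.32q = 149.70 - 0.72q → q_m = 134.8173.
Social marginal cost = private MC + MEC = 20.83 + 1.18q.
Set SMC = demand: 20.83 + 1.18q = 149.70 - 0.72q → q* = 67.8263.
The loss is the area between SMC and demand from q* to q_m; with linear curves that's a triangle of height MEC(q_m).
DWL = ½ × 66.9910 × 127.2829 = 4263.4044.

DWL = $4263.40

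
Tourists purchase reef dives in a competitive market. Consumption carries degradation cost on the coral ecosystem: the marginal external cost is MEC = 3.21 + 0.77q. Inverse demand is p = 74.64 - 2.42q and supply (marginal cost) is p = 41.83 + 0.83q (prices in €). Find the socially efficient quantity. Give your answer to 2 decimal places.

Social marginal benefit = demand − MEC = 71.43 - 3.19q.
Set SMB = MC: 71.43 - 3.19q = 41.83 + 0.83q → q* = 7.3632.

q* = 7.36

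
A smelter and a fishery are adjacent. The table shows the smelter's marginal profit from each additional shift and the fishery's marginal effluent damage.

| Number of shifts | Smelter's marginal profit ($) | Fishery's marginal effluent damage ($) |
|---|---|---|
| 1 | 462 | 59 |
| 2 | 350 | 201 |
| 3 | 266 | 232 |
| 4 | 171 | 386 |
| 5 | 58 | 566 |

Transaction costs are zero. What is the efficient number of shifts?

3

Bargaining reaches the level where marginal profit last exceeds marginal effluent damage.
That holds through level 3 (266 ≥ 232) but not at 4 (171 < 386).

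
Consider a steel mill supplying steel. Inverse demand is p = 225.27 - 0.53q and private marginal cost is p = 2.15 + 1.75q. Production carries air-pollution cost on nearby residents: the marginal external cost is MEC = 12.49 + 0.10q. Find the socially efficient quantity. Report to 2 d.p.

Social marginal cost = private MC + MEC = 14.64 + 1.85q.
Set SMC = demand: 14.64 + 1.85q = 225.27 - 0.53q → q* = 88.5000.

q* = 88.50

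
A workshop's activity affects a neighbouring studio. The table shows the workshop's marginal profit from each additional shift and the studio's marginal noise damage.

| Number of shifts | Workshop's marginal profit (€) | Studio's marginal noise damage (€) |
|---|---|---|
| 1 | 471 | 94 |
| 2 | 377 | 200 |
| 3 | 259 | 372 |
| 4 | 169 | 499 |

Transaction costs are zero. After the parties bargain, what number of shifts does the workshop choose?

Bargaining reaches the level where marginal profit last exceeds marginal noise damage.
That holds through level 2 (377 ≥ 200) but not at 3 (259 < 372).

2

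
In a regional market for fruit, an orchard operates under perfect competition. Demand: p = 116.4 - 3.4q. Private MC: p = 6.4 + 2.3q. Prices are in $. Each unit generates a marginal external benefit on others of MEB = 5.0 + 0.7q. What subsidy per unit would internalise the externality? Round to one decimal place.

Social marginal cost = private MC − MEB = 1.4 + 1.6q.
Set SMC = demand: 1.4 + 1.6q = 116.4 - 3.4q → q* = 23.0000.
The Pigouvian subsidy equals MEB at q*: 5.0 + 0.7×23.0000 = 21.1000.

subsidy = $21.1 per unit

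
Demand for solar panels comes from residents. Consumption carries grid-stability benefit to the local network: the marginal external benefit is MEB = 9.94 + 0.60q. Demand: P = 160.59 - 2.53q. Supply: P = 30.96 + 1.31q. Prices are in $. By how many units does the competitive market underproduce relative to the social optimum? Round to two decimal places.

9.32 units

Market equilibrium (private): 30.96 + 1.31q = 160.59 - 2.53q → q_m = 33.7578.
Social marginal benefit = demand + MEB = 170.53 - 1.93q.
Set SMB = MC: 170.53 - 1.93q = 30.96 + 1.31q → q* = 43.0772.
Gap = |33.7578 − 43.0772| = 9.3194.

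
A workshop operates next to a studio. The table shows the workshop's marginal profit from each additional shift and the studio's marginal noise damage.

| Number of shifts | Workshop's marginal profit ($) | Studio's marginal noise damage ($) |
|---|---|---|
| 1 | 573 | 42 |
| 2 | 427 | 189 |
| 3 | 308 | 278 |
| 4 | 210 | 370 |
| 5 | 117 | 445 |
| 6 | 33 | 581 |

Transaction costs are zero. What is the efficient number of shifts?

Bargaining reaches the level where marginal profit last exceeds marginal noise damage.
That holds through level 3 (308 ≥ 278) but not at 4 (210 < 370).

3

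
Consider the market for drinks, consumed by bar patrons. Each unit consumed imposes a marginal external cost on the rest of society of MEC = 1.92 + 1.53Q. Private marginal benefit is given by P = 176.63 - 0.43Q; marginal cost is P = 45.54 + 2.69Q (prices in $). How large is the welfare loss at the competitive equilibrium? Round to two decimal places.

Market equilibrium (private): 45.54 + 2.69Q = 176.63 - 0.43Q → Q_m = 42.0160.
Social marginal benefit = demand − MEC = 174.71 - 1.96Q.
Set SMB = MC: 174.71 - 1.96Q = 45.54 + 2.69Q → Q* = 27.7785.
Height of the DWL triangle at Q_m is MC(Q_m) − SMB(Q_m) = MEC(Q_m) = 66.2045.
DWL = ½ × 14.2375 × 66.2045 = 471.2933.

DWL = $471.29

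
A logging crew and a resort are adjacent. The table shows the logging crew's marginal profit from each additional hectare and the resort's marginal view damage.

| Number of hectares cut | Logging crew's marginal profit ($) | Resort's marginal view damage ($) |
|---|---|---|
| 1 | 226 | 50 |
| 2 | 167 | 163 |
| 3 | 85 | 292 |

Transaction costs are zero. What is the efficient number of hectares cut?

2

Bargaining reaches the level where marginal profit last exceeds marginal view damage.
That holds through level 2 (167 ≥ 163) but not at 3 (85 < 292).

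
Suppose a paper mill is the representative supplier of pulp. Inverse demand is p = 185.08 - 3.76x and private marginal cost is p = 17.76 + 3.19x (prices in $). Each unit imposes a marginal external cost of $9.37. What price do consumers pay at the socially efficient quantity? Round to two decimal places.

P = $99.63

Social marginal cost = private MC + MEC = 27.13 + 3.19x.
Set SMC = demand: 27.13 + 3.19x = 185.08 - 3.76x → x* = 22.7266.
Consumer price on the demand curve at x*: 185.08 − 3.76×22.7266 = 99.6280.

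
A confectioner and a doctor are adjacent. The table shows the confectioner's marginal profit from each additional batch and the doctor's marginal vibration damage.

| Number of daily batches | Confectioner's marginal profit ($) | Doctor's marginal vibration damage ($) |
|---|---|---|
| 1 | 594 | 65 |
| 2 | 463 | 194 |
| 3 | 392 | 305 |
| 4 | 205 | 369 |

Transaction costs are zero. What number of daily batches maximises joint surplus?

3

Bargaining reaches the level where marginal profit last exceeds marginal vibration damage.
That holds through level 3 (392 ≥ 305) but not at 4 (205 < 369).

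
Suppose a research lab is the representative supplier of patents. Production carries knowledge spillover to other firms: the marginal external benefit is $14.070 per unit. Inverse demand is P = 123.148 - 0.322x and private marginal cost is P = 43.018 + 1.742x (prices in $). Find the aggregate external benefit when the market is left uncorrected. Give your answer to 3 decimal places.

Market equilibrium (private): 43.018 + 1.742x = 123.148 - 0.322x → x_m = 38.8227.
Total external benefit = MEB × x_m = 14.070 × 38.8227 = 546.2354.

$546.235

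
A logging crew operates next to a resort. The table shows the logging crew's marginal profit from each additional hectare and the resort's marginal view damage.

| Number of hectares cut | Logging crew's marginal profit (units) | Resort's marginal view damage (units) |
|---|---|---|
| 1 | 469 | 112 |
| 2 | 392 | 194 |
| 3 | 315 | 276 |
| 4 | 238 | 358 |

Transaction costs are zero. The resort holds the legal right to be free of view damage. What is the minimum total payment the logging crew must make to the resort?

Efficient level: marginal profit ≥ marginal view damage through level 3, so k* = 3.
With the resort holding the right, the logging crew must at least compensate total damage at k*: 112 + 194 + 276 = 582.

582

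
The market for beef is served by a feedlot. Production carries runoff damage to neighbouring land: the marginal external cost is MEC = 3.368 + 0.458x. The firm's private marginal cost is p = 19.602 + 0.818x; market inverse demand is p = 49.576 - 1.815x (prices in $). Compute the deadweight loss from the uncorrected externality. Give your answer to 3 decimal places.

DWL = $11.913

Market equilibrium (private): 19.602 + 0.818x = 49.576 - 1.815x → x_m = 11.3840.
Social marginal cost = private MC + MEC = 22.970 + 1.276x.
Set SMC = demand: 22.970 + 1.276x = 49.576 - 1.815x → x* = 8.6076.
The welfare-loss triangle has base |x_m − x*| and height MEC(x_m) (the vertical gap between SMC and demand is zero at x* and MEC at x_m).
DWL = ½ × 2.7764 × 8.5819 = 11.9134.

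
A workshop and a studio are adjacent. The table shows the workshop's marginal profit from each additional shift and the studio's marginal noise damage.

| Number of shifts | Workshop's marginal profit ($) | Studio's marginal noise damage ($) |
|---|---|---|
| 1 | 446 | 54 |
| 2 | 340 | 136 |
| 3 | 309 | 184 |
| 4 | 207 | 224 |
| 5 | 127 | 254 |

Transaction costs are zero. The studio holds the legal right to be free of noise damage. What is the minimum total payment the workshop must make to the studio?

$374

Efficient level: marginal profit ≥ marginal noise damage through level 3, so k* = 3.
With the studio holding the right, the workshop must at least compensate total damage at k*: 54 + 136 + 184 = 374.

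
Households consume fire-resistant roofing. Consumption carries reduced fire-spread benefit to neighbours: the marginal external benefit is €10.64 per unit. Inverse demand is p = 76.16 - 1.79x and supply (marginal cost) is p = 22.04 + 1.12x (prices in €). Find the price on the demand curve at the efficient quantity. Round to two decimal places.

Social marginal benefit = demand + MEB = 86.80 - 1.79x.
Set SMB = MC: 86.80 - 1.79x = 22.04 + 1.12x → x* = 22.2543.
Consumer price on the demand curve at x*: 76.16 − 1.79×22.2543 = 36.3248.

P = €36.32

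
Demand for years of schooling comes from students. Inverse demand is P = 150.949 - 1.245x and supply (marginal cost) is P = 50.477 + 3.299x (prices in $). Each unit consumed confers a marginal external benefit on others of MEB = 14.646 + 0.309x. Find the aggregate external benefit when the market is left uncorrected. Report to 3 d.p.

Market equilibrium (private): 50.477 + 3.299x = 150.949 - 1.245x → x_m = 22.1109.
Total external benefit = ∫₀^{x_m} (14.646 + 0.309x) dx = 14.646×22.1109 + ½×0.309×22.1109² = 399.3700.

$399.370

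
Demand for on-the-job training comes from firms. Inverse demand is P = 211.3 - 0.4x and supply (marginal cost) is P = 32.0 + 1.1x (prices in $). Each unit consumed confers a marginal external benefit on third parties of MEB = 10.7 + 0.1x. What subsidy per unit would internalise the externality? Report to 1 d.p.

Social marginal benefit = demand + MEB = 222.0 - 0.3x.
Set SMB = MC: 222.0 - 0.3x = 32.0 + 1.1x → x* = 135.7143.
The Pigouvian subsidy equals MEB at x*: 10.7 + 0.1×135.7143 = 24.2714.

subsidy = $24.3 per unit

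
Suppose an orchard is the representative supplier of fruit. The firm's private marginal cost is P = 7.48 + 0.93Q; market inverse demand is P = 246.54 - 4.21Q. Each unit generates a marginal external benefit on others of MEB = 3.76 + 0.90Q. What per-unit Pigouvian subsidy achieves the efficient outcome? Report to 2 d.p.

Social marginal cost = private MC − MEB = 3.72 + 0.03Q.
Set SMC = demand: 3.72 + 0.03Q = 246.54 - 4.21Q → Q* = 57.2689.
The Pigouvian subsidy equals MEB at Q*: 3.76 + 0.90×57.2689 = 55.3020.

subsidy = 55.30 per unit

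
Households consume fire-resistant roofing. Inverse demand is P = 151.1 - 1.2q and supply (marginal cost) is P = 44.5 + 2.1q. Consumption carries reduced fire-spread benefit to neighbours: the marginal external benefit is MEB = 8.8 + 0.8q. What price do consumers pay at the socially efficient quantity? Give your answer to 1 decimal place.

Social marginal benefit = demand + MEB = 159.9 - 0.4q.
Set SMB = MC: 159.9 - 0.4q = 44.5 + 2.1q → q* = 46.1600.
Consumer price on the demand curve at q*: 151.1 − 1.2×46.1600 = 95.7080.

P = 95.7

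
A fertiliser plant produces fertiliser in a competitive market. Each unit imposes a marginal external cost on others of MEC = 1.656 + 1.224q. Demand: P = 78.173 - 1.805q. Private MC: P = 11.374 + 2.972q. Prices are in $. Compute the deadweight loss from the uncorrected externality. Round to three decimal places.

DWL = $29.360

Market equilibrium (private): 11.374 + 2.972q = 78.173 - 1.805q → q_m = 13.9835.
Social marginal cost = private MC + MEC = 13.030 + 4.196q.
Set SMC = demand: 13.030 + 4.196q = 78.173 - 1.805q → q* = 10.8554.
Height of the DWL triangle at q_m is SMC(q_m) − demand(q_m) = MEC(q_m) = 18.7718.
DWL = ½ × 3.1281 × 18.7718 = 29.3600.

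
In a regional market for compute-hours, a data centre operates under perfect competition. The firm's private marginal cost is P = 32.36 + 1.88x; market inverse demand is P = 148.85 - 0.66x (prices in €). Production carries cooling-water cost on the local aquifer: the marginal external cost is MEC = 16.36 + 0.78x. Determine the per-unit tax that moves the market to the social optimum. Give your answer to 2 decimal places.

Social marginal cost = private MC + MEC = 48.72 + 2.66x.
Set SMC = demand: 48.72 + 2.66x = 148.85 - 0.66x → x* = 30.1596.
The Pigouvian tax equals MEC at x*: 16.36 + 0.78×30.1596 = 39.8845.

tax = €39.88 per unit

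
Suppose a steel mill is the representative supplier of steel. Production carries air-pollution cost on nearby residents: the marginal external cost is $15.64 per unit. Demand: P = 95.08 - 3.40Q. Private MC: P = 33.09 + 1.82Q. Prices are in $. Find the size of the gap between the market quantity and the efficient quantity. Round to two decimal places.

Market equilibrium (private): 33.09 + 1.82Q = 95.08 - 3.40Q → Q_m = 11.8755.
Social marginal cost = private MC + MEC = 48.73 + 1.82Q.
Set SMC = demand: 48.73 + 1.82Q = 95.08 - 3.40Q → Q* = 8.8793.
Gap = |11.8755 − 8.8793| = 2.9962.

3.00 units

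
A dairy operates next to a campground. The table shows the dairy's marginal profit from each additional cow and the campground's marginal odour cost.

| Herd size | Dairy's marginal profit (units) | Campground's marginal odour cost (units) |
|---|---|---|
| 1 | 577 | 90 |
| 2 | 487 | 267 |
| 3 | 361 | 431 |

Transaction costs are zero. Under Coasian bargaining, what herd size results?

2

Bargaining reaches the level where marginal profit last exceeds marginal odour cost.
That holds through level 2 (487 ≥ 267) but not at 3 (361 < 431).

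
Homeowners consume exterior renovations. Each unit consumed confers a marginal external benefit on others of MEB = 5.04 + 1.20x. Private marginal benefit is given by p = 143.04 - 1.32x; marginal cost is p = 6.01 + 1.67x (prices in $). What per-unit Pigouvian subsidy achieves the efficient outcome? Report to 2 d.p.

Social marginal benefit = demand + MEB = 148.08 - 0.12x.
Set SMB = MC: 148.08 - 0.12x = 6.01 + 1.67x → x* = 79.3687.
The Pigouvian subsidy equals MEB at x*: 5.04 + 1.20×79.3687 = 100.2824.

subsidy = $100.28 per unit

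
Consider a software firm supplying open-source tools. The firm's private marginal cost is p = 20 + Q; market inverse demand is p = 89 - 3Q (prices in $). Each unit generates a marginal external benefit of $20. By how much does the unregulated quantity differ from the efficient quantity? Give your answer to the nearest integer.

Market equilibrium (private): 20 + Q = 89 - 3Q → Q_m = 17.2500.
Social marginal cost = private MC − MEB = 0 + Q.
Set SMC = demand: 0 + Q = 89 - 3Q → Q* = 22.2500.
Gap = |17.2500 − 22.2500| = 5.0000.

5 units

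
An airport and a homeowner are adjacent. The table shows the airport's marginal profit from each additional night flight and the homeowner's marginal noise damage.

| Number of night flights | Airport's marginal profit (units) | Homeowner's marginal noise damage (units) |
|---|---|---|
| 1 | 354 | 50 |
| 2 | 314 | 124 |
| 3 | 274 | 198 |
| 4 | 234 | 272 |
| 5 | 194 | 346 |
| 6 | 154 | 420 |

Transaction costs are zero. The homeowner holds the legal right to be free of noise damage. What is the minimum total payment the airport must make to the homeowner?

Efficient level: marginal profit ≥ marginal noise damage through level 3, so k* = 3.
With the homeowner holding the right, the airport must at least compensate total damage at k*: 50 + 124 + 198 = 372.

372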